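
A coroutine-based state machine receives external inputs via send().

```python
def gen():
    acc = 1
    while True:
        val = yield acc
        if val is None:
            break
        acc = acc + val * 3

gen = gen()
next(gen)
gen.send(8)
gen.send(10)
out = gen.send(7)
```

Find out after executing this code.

Step 1: next() -> yield acc=1.
Step 2: send(8) -> val=8, acc = 1 + 8*3 = 25, yield 25.
Step 3: send(10) -> val=10, acc = 25 + 10*3 = 55, yield 55.
Step 4: send(7) -> val=7, acc = 55 + 7*3 = 76, yield 76.
Therefore out = 76.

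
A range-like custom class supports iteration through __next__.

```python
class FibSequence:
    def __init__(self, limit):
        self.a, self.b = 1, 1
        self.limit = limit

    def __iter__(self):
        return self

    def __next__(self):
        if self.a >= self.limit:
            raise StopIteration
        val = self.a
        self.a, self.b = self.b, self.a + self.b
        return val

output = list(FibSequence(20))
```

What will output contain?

Step 1: Fibonacci-like sequence (a=1, b=1) until >= 20:
  Yield 1, then a,b = 1,2
  Yield 1, then a,b = 2,3
  Yield 2, then a,b = 3,5
  Yield 3, then a,b = 5,8
  Yield 5, then a,b = 8,13
  Yield 8, then a,b = 13,21
  Yield 13, then a,b = 21,34
Step 2: 21 >= 20, stop.
Therefore output = [1, 1, 2, 3, 5, 8, 13].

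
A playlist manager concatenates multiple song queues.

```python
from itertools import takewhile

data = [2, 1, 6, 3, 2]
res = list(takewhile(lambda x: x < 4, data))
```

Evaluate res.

Step 1: takewhile stops at first element >= 4:
  2 < 4: take
  1 < 4: take
  6 >= 4: stop
Therefore res = [2, 1].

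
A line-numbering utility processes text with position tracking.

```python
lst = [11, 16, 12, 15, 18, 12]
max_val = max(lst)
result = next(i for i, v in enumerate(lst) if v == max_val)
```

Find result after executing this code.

Step 1: max([11, 16, 12, 15, 18, 12]) = 18.
Step 2: Find first index where value == 18:
  Index 0: 11 != 18
  Index 1: 16 != 18
  Index 2: 12 != 18
  Index 3: 15 != 18
  Index 4: 18 == 18, found!
Therefore result = 4.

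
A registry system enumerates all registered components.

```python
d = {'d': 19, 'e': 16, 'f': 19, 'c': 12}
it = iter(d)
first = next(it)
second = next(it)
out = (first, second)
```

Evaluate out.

Step 1: iter(d) iterates over keys: ['d', 'e', 'f', 'c'].
Step 2: first = next(it) = 'd', second = next(it) = 'e'.
Therefore out = ('d', 'e').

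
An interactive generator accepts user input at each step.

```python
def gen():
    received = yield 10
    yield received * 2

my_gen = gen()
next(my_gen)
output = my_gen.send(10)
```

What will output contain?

Step 1: next(my_gen) advances to first yield, producing 10.
Step 2: send(10) resumes, received = 10.
Step 3: yield received * 2 = 10 * 2 = 20.
Therefore output = 20.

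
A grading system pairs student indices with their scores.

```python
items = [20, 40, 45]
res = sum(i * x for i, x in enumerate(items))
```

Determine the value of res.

Step 1: Compute i * x for each (i, x) in enumerate([20, 40, 45]):
  i=0, x=20: 0*20 = 0
  i=1, x=40: 1*40 = 40
  i=2, x=45: 2*45 = 90
Step 2: sum = 0 + 40 + 90 = 130.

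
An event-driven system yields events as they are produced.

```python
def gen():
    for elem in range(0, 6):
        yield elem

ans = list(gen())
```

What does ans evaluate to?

Step 1: The generator yields each value from range(0, 6).
Step 2: list() consumes all yields: [0, 1, 2, 3, 4, 5].
Therefore ans = [0, 1, 2, 3, 4, 5].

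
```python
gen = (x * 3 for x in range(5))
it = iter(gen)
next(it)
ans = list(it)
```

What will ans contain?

Step 1: Generator produces [0, 3, 6, 9, 12].
Step 2: next(it) consumes first element (0).
Step 3: list(it) collects remaining: [3, 6, 9, 12].
Therefore ans = [3, 6, 9, 12].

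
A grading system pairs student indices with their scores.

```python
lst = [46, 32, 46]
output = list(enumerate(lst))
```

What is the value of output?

Step 1: enumerate pairs each element with its index:
  (0, 46)
  (1, 32)
  (2, 46)
Therefore output = [(0, 46), (1, 32), (2, 46)].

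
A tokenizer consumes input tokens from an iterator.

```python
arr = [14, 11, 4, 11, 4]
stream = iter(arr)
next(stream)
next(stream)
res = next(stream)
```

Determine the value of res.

Step 1: Create iterator over [14, 11, 4, 11, 4].
Step 2: next() consumes 14.
Step 3: next() consumes 11.
Step 4: next() returns 4.
Therefore res = 4.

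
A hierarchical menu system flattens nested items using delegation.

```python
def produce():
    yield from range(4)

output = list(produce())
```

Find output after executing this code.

Step 1: yield from delegates to the iterable, yielding each element.
Step 2: Collected values: [0, 1, 2, 3].
Therefore output = [0, 1, 2, 3].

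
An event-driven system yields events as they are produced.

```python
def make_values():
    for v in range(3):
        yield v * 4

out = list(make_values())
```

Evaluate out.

Step 1: For each v in range(3), yield v * 4:
  v=0: yield 0 * 4 = 0
  v=1: yield 1 * 4 = 4
  v=2: yield 2 * 4 = 8
Therefore out = [0, 4, 8].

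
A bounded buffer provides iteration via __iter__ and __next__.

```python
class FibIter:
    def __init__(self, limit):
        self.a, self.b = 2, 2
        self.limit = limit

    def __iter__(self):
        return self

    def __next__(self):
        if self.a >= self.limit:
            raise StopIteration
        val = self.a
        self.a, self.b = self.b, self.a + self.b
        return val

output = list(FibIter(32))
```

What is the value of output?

Step 1: Fibonacci-like sequence (a=2, b=2) until >= 32:
  Yield 2, then a,b = 2,4
  Yield 2, then a,b = 4,6
  Yield 4, then a,b = 6,10
  Yield 6, then a,b = 10,16
  Yield 10, then a,b = 16,26
  Yield 16, then a,b = 26,42
  Yield 26, then a,b = 42,68
Step 2: 42 >= 32, stop.
Therefore output = [2, 2, 4, 6, 10, 16, 26].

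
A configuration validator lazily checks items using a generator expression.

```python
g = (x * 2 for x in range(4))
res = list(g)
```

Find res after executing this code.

Step 1: For each x in range(4), compute x*2:
  x=0: 0*2 = 0
  x=1: 1*2 = 2
  x=2: 2*2 = 4
  x=3: 3*2 = 6
Therefore res = [0, 2, 4, 6].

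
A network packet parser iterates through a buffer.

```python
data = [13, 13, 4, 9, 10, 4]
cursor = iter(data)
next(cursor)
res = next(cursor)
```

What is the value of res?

Step 1: Create iterator over [13, 13, 4, 9, 10, 4].
Step 2: next() consumes 13.
Step 3: next() returns 13.
Therefore res = 13.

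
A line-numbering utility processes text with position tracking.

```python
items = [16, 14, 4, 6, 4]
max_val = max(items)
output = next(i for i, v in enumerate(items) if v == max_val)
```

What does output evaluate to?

Step 1: max([16, 14, 4, 6, 4]) = 16.
Step 2: Find first index where value == 16:
  Index 0: 16 == 16, found!
Therefore output = 0.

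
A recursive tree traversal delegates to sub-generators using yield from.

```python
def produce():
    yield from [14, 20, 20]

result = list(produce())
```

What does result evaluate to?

Step 1: yield from delegates to the iterable, yielding each element.
Step 2: Collected values: [14, 20, 20].
Therefore result = [14, 20, 20].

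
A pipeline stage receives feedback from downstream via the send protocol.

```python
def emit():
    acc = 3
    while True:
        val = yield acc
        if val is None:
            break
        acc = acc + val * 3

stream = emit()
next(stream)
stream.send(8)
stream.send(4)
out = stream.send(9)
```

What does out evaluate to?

Step 1: next() -> yield acc=3.
Step 2: send(8) -> val=8, acc = 3 + 8*3 = 27, yield 27.
Step 3: send(4) -> val=4, acc = 27 + 4*3 = 39, yield 39.
Step 4: send(9) -> val=9, acc = 39 + 9*3 = 66, yield 66.
Therefore out = 66.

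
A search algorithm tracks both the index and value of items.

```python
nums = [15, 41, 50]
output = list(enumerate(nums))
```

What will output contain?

Step 1: enumerate pairs each element with its index:
  (0, 15)
  (1, 41)
  (2, 50)
Therefore output = [(0, 15), (1, 41), (2, 50)].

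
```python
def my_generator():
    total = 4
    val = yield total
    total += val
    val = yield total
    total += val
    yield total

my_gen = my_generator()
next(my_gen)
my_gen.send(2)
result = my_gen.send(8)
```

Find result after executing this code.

Step 1: next() -> yield total=4.
Step 2: send(2) -> val=2, total = 4+2 = 6, yield 6.
Step 3: send(8) -> val=8, total = 6+8 = 14, yield 14.
Therefore result = 14.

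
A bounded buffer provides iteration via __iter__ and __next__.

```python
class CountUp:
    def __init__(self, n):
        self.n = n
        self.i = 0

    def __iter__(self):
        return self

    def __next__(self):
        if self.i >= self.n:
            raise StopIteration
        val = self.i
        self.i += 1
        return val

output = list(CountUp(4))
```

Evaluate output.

Step 1: CountUp(4) creates an iterator counting 0 to 3.
Step 2: list() consumes all values: [0, 1, 2, 3].
Therefore output = [0, 1, 2, 3].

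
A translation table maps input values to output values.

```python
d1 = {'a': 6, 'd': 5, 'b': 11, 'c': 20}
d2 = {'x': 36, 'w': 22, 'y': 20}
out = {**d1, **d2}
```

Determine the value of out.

Step 1: Merge d1 and d2 (d2 values override on key conflicts).
Step 2: d1 has keys ['a', 'd', 'b', 'c'], d2 has keys ['x', 'w', 'y'].
Therefore out = {'a': 6, 'd': 5, 'b': 11, 'c': 20, 'x': 36, 'w': 22, 'y': 20}.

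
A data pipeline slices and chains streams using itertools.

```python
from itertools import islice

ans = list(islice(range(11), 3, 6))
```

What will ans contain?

Step 1: islice(range(11), 3, 6) takes elements at indices [3, 6).
Step 2: Elements: [3, 4, 5].
Therefore ans = [3, 4, 5].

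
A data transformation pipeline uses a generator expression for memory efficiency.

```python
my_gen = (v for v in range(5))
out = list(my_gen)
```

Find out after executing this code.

Step 1: Generator expression iterates range(5): [0, 1, 2, 3, 4].
Step 2: list() collects all values.
Therefore out = [0, 1, 2, 3, 4].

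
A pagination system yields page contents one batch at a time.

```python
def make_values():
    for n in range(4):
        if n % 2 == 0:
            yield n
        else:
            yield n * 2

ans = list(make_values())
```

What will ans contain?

Step 1: For each n in range(4), yield n if even, else n*2:
  n=0 (even): yield 0
  n=1 (odd): yield 1*2 = 2
  n=2 (even): yield 2
  n=3 (odd): yield 3*2 = 6
Therefore ans = [0, 2, 2, 6].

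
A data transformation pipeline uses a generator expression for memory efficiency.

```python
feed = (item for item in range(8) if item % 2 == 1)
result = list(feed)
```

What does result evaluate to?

Step 1: Filter range(8) keeping only odd values:
  item=0: even, excluded
  item=1: odd, included
  item=2: even, excluded
  item=3: odd, included
  item=4: even, excluded
  item=5: odd, included
  item=6: even, excluded
  item=7: odd, included
Therefore result = [1, 3, 5, 7].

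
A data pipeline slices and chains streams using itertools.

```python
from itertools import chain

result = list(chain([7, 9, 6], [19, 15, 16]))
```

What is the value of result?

Step 1: chain() concatenates iterables: [7, 9, 6] + [19, 15, 16].
Therefore result = [7, 9, 6, 19, 15, 16].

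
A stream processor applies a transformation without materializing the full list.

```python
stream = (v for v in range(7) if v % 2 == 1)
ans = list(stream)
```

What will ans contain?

Step 1: Filter range(7) keeping only odd values:
  v=0: even, excluded
  v=1: odd, included
  v=2: even, excluded
  v=3: odd, included
  v=4: even, excluded
  v=5: odd, included
  v=6: even, excluded
Therefore ans = [1, 3, 5].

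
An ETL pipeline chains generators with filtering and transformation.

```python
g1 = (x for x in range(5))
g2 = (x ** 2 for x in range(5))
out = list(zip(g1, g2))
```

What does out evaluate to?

Step 1: g1 produces [0, 1, 2, 3, 4].
Step 2: g2 produces [0, 1, 4, 9, 16].
Step 3: zip pairs them: [(0, 0), (1, 1), (2, 4), (3, 9), (4, 16)].
Therefore out = [(0, 0), (1, 1), (2, 4), (3, 9), (4, 16)].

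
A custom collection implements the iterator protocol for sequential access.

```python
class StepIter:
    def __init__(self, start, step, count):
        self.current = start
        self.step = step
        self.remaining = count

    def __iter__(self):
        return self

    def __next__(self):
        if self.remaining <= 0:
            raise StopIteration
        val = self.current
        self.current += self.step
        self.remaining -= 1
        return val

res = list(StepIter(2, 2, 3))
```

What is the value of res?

Step 1: StepIter starts at 2, increments by 2, for 3 steps:
  Yield 2, then current += 2
  Yield 4, then current += 2
  Yield 6, then current += 2
Therefore res = [2, 4, 6].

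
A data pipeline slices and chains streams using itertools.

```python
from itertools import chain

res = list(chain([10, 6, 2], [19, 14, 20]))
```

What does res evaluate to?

Step 1: chain() concatenates iterables: [10, 6, 2] + [19, 14, 20].
Therefore res = [10, 6, 2, 19, 14, 20].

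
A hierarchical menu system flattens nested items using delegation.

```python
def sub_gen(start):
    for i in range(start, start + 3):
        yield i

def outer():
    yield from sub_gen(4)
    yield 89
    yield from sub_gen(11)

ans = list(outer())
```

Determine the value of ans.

Step 1: outer() delegates to sub_gen(4):
  yield 4
  yield 5
  yield 6
Step 2: yield 89
Step 3: Delegates to sub_gen(11):
  yield 11
  yield 12
  yield 13
Therefore ans = [4, 5, 6, 89, 11, 12, 13].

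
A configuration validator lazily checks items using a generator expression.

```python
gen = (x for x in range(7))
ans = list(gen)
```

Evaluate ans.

Step 1: Generator expression iterates range(7): [0, 1, 2, 3, 4, 5, 6].
Step 2: list() collects all values.
Therefore ans = [0, 1, 2, 3, 4, 5, 6].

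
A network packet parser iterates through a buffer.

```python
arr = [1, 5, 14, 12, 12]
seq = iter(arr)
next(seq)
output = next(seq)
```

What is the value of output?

Step 1: Create iterator over [1, 5, 14, 12, 12].
Step 2: next() consumes 1.
Step 3: next() returns 5.
Therefore output = 5.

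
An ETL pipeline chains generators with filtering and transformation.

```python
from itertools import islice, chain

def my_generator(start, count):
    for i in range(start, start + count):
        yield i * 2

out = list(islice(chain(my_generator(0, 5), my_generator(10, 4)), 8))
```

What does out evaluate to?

Step 1: my_generator(0, 5) yields [0, 2, 4, 6, 8].
Step 2: my_generator(10, 4) yields [20, 22, 24, 26].
Step 3: chain concatenates: [0, 2, 4, 6, 8, 20, 22, 24, 26].
Step 4: islice takes first 8: [0, 2, 4, 6, 8, 20, 22, 24].
Therefore out = [0, 2, 4, 6, 8, 20, 22, 24].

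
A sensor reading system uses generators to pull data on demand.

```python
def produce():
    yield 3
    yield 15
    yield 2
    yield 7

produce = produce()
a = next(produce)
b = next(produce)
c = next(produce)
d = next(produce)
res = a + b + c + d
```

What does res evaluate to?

Step 1: Create generator and consume all values:
  a = next(produce) = 3
  b = next(produce) = 15
  c = next(produce) = 2
  d = next(produce) = 7
Step 2: res = 3 + 15 + 2 + 7 = 27.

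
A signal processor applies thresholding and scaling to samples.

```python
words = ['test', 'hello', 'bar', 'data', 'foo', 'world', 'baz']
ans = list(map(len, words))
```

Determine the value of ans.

Step 1: Map len() to each word:
  'test' -> 4
  'hello' -> 5
  'bar' -> 3
  'data' -> 4
  'foo' -> 3
  'world' -> 5
  'baz' -> 3
Therefore ans = [4, 5, 3, 4, 3, 5, 3].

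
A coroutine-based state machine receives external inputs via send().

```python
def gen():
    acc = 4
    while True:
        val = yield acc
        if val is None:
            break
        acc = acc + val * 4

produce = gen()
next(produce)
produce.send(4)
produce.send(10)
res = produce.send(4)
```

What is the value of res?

Step 1: next() -> yield acc=4.
Step 2: send(4) -> val=4, acc = 4 + 4*4 = 20, yield 20.
Step 3: send(10) -> val=10, acc = 20 + 10*4 = 60, yield 60.
Step 4: send(4) -> val=4, acc = 60 + 4*4 = 76, yield 76.
Therefore res = 76.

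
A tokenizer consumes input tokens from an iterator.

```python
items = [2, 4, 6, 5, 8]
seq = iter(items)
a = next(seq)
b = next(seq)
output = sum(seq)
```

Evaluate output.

Step 1: Create iterator over [2, 4, 6, 5, 8].
Step 2: a = next() = 2, b = next() = 4.
Step 3: sum() of remaining [6, 5, 8] = 19.
Therefore output = 19.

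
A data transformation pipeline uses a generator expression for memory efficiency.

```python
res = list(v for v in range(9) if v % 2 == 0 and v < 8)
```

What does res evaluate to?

Step 1: Filter range(9) where v % 2 == 0 and v < 8:
  v=0: both conditions met, included
  v=1: excluded (1 % 2 != 0)
  v=2: both conditions met, included
  v=3: excluded (3 % 2 != 0)
  v=4: both conditions met, included
  v=5: excluded (5 % 2 != 0)
  v=6: both conditions met, included
  v=7: excluded (7 % 2 != 0)
  v=8: excluded (8 >= 8)
Therefore res = [0, 2, 4, 6].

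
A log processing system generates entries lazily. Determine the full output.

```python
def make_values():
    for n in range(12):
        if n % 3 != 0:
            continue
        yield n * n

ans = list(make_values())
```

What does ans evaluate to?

Step 1: Only yield n**2 when n is divisible by 3:
  n=0: 0 % 3 == 0, yield 0**2 = 0
  n=3: 3 % 3 == 0, yield 3**2 = 9
  n=6: 6 % 3 == 0, yield 6**2 = 36
  n=9: 9 % 3 == 0, yield 9**2 = 81
Therefore ans = [0, 9, 36, 81].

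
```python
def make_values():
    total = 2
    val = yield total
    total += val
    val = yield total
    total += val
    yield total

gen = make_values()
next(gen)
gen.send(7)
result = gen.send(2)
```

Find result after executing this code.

Step 1: next() -> yield total=2.
Step 2: send(7) -> val=7, total = 2+7 = 9, yield 9.
Step 3: send(2) -> val=2, total = 9+2 = 11, yield 11.
Therefore result = 11.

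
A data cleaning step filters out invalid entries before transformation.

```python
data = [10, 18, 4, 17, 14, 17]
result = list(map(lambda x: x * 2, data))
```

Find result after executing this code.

Step 1: Apply lambda x: x * 2 to each element:
  10 -> 20
  18 -> 36
  4 -> 8
  17 -> 34
  14 -> 28
  17 -> 34
Therefore result = [20, 36, 8, 34, 28, 34].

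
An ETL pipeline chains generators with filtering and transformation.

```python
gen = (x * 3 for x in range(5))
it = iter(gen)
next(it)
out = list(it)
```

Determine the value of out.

Step 1: Generator produces [0, 3, 6, 9, 12].
Step 2: next(it) consumes first element (0).
Step 3: list(it) collects remaining: [3, 6, 9, 12].
Therefore out = [3, 6, 9, 12].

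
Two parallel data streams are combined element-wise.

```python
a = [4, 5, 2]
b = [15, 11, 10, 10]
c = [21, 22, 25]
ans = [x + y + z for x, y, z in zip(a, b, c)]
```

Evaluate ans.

Step 1: zip three lists (truncates to shortest, len=3):
  4 + 15 + 21 = 40
  5 + 11 + 22 = 38
  2 + 10 + 25 = 37
Therefore ans = [40, 38, 37].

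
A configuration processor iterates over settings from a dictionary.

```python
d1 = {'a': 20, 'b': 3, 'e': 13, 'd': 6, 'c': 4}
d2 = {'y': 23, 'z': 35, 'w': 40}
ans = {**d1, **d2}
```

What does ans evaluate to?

Step 1: Merge d1 and d2 (d2 values override on key conflicts).
Step 2: d1 has keys ['a', 'b', 'e', 'd', 'c'], d2 has keys ['y', 'z', 'w'].
Therefore ans = {'a': 20, 'b': 3, 'e': 13, 'd': 6, 'c': 4, 'y': 23, 'z': 35, 'w': 40}.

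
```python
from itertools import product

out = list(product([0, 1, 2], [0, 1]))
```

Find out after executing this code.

Step 1: product([0, 1, 2], [0, 1]) gives all pairs:
  (0, 0)
  (0, 1)
  (1, 0)
  (1, 1)
  (2, 0)
  (2, 1)
Therefore out = [(0, 0), (0, 1), (1, 0), (1, 1), (2, 0), (2, 1)].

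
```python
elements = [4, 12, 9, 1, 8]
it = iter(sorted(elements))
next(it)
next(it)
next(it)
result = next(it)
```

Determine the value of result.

Step 1: sorted([4, 12, 9, 1, 8]) = [1, 4, 8, 9, 12].
Step 2: Create iterator and skip 3 elements.
Step 3: next() returns 9.
Therefore result = 9.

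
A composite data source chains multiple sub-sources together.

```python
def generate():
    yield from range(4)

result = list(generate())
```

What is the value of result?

Step 1: yield from delegates to the iterable, yielding each element.
Step 2: Collected values: [0, 1, 2, 3].
Therefore result = [0, 1, 2, 3].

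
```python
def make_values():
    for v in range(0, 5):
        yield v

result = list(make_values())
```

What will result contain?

Step 1: The generator yields each value from range(0, 5).
Step 2: list() consumes all yields: [0, 1, 2, 3, 4].
Therefore result = [0, 1, 2, 3, 4].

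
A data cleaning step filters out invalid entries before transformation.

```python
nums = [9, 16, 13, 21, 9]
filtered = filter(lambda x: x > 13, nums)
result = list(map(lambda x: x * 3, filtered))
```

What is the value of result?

Step 1: Filter nums for elements > 13:
  9: removed
  16: kept
  13: removed
  21: kept
  9: removed
Step 2: Map x * 3 on filtered [16, 21]:
  16 -> 48
  21 -> 63
Therefore result = [48, 63].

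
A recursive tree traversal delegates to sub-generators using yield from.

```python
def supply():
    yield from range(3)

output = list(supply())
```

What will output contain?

Step 1: yield from delegates to the iterable, yielding each element.
Step 2: Collected values: [0, 1, 2].
Therefore output = [0, 1, 2].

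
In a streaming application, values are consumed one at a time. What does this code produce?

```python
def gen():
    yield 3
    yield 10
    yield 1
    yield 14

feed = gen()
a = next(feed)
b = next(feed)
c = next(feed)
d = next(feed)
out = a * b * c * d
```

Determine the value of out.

Step 1: Create generator and consume all values:
  a = next(feed) = 3
  b = next(feed) = 10
  c = next(feed) = 1
  d = next(feed) = 14
Step 2: out = 3 * 10 * 1 * 14 = 420.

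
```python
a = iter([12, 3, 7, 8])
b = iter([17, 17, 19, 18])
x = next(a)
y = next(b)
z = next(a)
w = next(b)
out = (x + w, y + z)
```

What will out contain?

Step 1: a iterates [12, 3, 7, 8], b iterates [17, 17, 19, 18].
Step 2: x = next(a) = 12, y = next(b) = 17.
Step 3: z = next(a) = 3, w = next(b) = 17.
Step 4: out = (12 + 17, 17 + 3) = (29, 20).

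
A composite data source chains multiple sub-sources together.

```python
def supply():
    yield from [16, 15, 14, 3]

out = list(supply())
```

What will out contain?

Step 1: yield from delegates to the iterable, yielding each element.
Step 2: Collected values: [16, 15, 14, 3].
Therefore out = [16, 15, 14, 3].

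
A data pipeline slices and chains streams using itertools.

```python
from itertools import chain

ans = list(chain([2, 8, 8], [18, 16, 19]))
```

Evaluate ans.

Step 1: chain() concatenates iterables: [2, 8, 8] + [18, 16, 19].
Therefore ans = [2, 8, 8, 18, 16, 19].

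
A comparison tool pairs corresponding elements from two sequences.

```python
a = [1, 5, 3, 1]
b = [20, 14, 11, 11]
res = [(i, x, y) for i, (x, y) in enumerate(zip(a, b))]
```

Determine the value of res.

Step 1: enumerate(zip(a, b)) gives index with paired elements:
  i=0: (1, 20)
  i=1: (5, 14)
  i=2: (3, 11)
  i=3: (1, 11)
Therefore res = [(0, 1, 20), (1, 5, 14), (2, 3, 11), (3, 1, 11)].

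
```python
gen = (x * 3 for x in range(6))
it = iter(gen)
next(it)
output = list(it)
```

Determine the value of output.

Step 1: Generator produces [0, 3, 6, 9, 12, 15].
Step 2: next(it) consumes first element (0).
Step 3: list(it) collects remaining: [3, 6, 9, 12, 15].
Therefore output = [3, 6, 9, 12, 15].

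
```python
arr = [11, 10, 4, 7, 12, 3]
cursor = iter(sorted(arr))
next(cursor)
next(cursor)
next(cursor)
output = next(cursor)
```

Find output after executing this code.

Step 1: sorted([11, 10, 4, 7, 12, 3]) = [3, 4, 7, 10, 11, 12].
Step 2: Create iterator and skip 3 elements.
Step 3: next() returns 10.
Therefore output = 10.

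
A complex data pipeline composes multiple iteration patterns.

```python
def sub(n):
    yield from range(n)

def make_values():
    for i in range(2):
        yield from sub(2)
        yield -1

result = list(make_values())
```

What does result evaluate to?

Step 1: For each i in range(2):
  i=0: yield from sub(2) -> [0, 1], then yield -1
  i=1: yield from sub(2) -> [0, 1], then yield -1
Therefore result = [0, 1, -1, 0, 1, -1].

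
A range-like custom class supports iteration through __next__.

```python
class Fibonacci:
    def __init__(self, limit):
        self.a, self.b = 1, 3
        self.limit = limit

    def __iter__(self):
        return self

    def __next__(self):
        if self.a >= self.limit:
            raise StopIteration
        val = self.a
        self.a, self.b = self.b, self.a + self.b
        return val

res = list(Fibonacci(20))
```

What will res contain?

Step 1: Fibonacci-like sequence (a=1, b=3) until >= 20:
  Yield 1, then a,b = 3,4
  Yield 3, then a,b = 4,7
  Yield 4, then a,b = 7,11
  Yield 7, then a,b = 11,18
  Yield 11, then a,b = 18,29
  Yield 18, then a,b = 29,47
Step 2: 29 >= 20, stop.
Therefore res = [1, 3, 4, 7, 11, 18].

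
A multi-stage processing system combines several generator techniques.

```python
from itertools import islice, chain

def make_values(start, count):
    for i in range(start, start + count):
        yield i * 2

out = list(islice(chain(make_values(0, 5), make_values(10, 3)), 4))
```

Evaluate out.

Step 1: make_values(0, 5) yields [0, 2, 4, 6, 8].
Step 2: make_values(10, 3) yields [20, 22, 24].
Step 3: chain concatenates: [0, 2, 4, 6, 8, 20, 22, 24].
Step 4: islice takes first 4: [0, 2, 4, 6].
Therefore out = [0, 2, 4, 6].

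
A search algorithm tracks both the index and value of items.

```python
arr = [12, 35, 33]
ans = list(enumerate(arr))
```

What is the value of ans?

Step 1: enumerate pairs each element with its index:
  (0, 12)
  (1, 35)
  (2, 33)
Therefore ans = [(0, 12), (1, 35), (2, 33)].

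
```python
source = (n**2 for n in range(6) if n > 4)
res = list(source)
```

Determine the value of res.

Step 1: For range(6), keep n > 4, then square:
  n=0: 0 <= 4, excluded
  n=1: 1 <= 4, excluded
  n=2: 2 <= 4, excluded
  n=3: 3 <= 4, excluded
  n=4: 4 <= 4, excluded
  n=5: 5 > 4, yield 5**2 = 25
Therefore res = [25].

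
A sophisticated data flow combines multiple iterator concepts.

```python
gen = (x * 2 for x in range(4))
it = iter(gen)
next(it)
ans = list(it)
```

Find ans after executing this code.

Step 1: Generator produces [0, 2, 4, 6].
Step 2: next(it) consumes first element (0).
Step 3: list(it) collects remaining: [2, 4, 6].
Therefore ans = [2, 4, 6].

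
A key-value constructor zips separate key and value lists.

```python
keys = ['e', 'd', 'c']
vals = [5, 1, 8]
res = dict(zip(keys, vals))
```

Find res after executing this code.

Step 1: zip pairs keys with values:
  'e' -> 5
  'd' -> 1
  'c' -> 8
Therefore res = {'e': 5, 'd': 1, 'c': 8}.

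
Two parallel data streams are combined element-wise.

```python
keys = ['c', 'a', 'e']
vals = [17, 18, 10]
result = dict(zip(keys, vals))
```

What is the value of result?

Step 1: zip pairs keys with values:
  'c' -> 17
  'a' -> 18
  'e' -> 10
Therefore result = {'c': 17, 'a': 18, 'e': 10}.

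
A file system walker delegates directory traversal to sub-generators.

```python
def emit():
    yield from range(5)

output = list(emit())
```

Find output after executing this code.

Step 1: yield from delegates to the iterable, yielding each element.
Step 2: Collected values: [0, 1, 2, 3, 4].
Therefore output = [0, 1, 2, 3, 4].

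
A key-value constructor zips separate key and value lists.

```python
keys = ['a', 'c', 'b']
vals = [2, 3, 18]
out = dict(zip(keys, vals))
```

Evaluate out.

Step 1: zip pairs keys with values:
  'a' -> 2
  'c' -> 3
  'b' -> 18
Therefore out = {'a': 2, 'c': 3, 'b': 18}.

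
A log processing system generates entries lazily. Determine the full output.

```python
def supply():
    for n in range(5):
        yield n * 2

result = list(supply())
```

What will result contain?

Step 1: For each n in range(5), yield n * 2:
  n=0: yield 0 * 2 = 0
  n=1: yield 1 * 2 = 2
  n=2: yield 2 * 2 = 4
  n=3: yield 3 * 2 = 6
  n=4: yield 4 * 2 = 8
Therefore result = [0, 2, 4, 6, 8].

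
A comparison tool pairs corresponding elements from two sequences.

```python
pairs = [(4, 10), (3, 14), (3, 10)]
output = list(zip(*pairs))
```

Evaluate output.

Step 1: zip(*pairs) transposes: unzips [(4, 10), (3, 14), (3, 10)] into separate sequences.
Step 2: First elements: (4, 3, 3), second elements: (10, 14, 10).
Therefore output = [(4, 3, 3), (10, 14, 10)].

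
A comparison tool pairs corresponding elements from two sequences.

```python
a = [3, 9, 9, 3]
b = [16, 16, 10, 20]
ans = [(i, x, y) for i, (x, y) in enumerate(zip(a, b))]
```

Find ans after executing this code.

Step 1: enumerate(zip(a, b)) gives index with paired elements:
  i=0: (3, 16)
  i=1: (9, 16)
  i=2: (9, 10)
  i=3: (3, 20)
Therefore ans = [(0, 3, 16), (1, 9, 16), (2, 9, 10), (3, 3, 20)].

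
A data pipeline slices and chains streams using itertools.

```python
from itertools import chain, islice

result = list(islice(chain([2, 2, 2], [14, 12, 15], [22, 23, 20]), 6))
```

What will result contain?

Step 1: chain([2, 2, 2], [14, 12, 15], [22, 23, 20]) = [2, 2, 2, 14, 12, 15, 22, 23, 20].
Step 2: islice takes first 6 elements: [2, 2, 2, 14, 12, 15].
Therefore result = [2, 2, 2, 14, 12, 15].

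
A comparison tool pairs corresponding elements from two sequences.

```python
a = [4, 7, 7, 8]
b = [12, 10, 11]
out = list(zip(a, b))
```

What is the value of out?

Step 1: zip stops at shortest (len(a)=4, len(b)=3):
  Index 0: (4, 12)
  Index 1: (7, 10)
  Index 2: (7, 11)
Step 2: Last element of a (8) has no pair, dropped.
Therefore out = [(4, 12), (7, 10), (7, 11)].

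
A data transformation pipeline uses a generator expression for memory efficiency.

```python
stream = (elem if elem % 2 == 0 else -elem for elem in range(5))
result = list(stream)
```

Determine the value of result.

Step 1: For each elem in range(5), yield elem if even, else -elem:
  elem=0: even, yield 0
  elem=1: odd, yield -1
  elem=2: even, yield 2
  elem=3: odd, yield -3
  elem=4: even, yield 4
Therefore result = [0, -1, 2, -3, 4].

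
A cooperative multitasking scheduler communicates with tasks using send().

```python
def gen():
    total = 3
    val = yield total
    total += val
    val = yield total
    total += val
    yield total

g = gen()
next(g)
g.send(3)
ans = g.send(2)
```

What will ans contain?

Step 1: next() -> yield total=3.
Step 2: send(3) -> val=3, total = 3+3 = 6, yield 6.
Step 3: send(2) -> val=2, total = 6+2 = 8, yield 8.
Therefore ans = 8.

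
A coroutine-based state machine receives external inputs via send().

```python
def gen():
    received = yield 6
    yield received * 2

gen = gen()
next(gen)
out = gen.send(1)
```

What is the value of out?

Step 1: next(gen) advances to first yield, producing 6.
Step 2: send(1) resumes, received = 1.
Step 3: yield received * 2 = 1 * 2 = 2.
Therefore out = 2.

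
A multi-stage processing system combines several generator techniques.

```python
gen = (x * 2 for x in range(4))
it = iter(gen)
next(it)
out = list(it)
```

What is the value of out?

Step 1: Generator produces [0, 2, 4, 6].
Step 2: next(it) consumes first element (0).
Step 3: list(it) collects remaining: [2, 4, 6].
Therefore out = [2, 4, 6].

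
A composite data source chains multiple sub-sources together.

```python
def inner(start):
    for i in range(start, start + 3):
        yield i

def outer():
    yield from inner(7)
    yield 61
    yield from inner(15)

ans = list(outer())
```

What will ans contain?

Step 1: outer() delegates to inner(7):
  yield 7
  yield 8
  yield 9
Step 2: yield 61
Step 3: Delegates to inner(15):
  yield 15
  yield 16
  yield 17
Therefore ans = [7, 8, 9, 61, 15, 16, 17].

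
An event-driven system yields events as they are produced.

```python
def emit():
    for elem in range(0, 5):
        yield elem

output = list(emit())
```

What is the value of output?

Step 1: The generator yields each value from range(0, 5).
Step 2: list() consumes all yields: [0, 1, 2, 3, 4].
Therefore output = [0, 1, 2, 3, 4].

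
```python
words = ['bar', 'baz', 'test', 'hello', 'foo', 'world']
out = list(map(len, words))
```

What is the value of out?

Step 1: Map len() to each word:
  'bar' -> 3
  'baz' -> 3
  'test' -> 4
  'hello' -> 5
  'foo' -> 3
  'world' -> 5
Therefore out = [3, 3, 4, 5, 3, 5].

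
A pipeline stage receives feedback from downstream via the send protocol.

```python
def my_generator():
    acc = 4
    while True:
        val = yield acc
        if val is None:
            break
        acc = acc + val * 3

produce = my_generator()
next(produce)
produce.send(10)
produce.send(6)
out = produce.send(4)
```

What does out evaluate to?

Step 1: next() -> yield acc=4.
Step 2: send(10) -> val=10, acc = 4 + 10*3 = 34, yield 34.
Step 3: send(6) -> val=6, acc = 34 + 6*3 = 52, yield 52.
Step 4: send(4) -> val=4, acc = 52 + 4*3 = 64, yield 64.
Therefore out = 64.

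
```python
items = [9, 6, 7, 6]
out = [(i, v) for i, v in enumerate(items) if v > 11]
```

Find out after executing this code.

Step 1: Filter enumerate([9, 6, 7, 6]) keeping v > 11:
  (0, 9): 9 <= 11, excluded
  (1, 6): 6 <= 11, excluded
  (2, 7): 7 <= 11, excluded
  (3, 6): 6 <= 11, excluded
Therefore out = [].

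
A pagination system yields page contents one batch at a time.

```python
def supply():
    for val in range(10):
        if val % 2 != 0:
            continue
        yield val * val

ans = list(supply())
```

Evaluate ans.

Step 1: Only yield val**2 when val is divisible by 2:
  val=0: 0 % 2 == 0, yield 0**2 = 0
  val=2: 2 % 2 == 0, yield 2**2 = 4
  val=4: 4 % 2 == 0, yield 4**2 = 16
  val=6: 6 % 2 == 0, yield 6**2 = 36
  val=8: 8 % 2 == 0, yield 8**2 = 64
Therefore ans = [0, 4, 16, 36, 64].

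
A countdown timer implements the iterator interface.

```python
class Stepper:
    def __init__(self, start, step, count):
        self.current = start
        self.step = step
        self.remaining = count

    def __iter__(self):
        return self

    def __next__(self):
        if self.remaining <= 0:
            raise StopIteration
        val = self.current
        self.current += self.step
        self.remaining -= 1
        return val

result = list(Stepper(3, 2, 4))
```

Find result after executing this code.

Step 1: Stepper starts at 3, increments by 2, for 4 steps:
  Yield 3, then current += 2
  Yield 5, then current += 2
  Yield 7, then current += 2
  Yield 9, then current += 2
Therefore result = [3, 5, 7, 9].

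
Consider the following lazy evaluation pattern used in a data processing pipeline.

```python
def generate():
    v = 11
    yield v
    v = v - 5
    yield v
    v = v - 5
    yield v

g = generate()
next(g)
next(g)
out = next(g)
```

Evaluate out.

Step 1: Trace through generator execution:
  Yield 1: v starts at 11, yield 11
  Yield 2: v = 11 - 5 = 6, yield 6
  Yield 3: v = 6 - 5 = 1, yield 1
Step 2: First next() gets 11, second next() gets the second value, third next() yields 1.
Therefore out = 1.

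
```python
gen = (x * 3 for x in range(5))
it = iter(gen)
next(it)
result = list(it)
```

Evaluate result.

Step 1: Generator produces [0, 3, 6, 9, 12].
Step 2: next(it) consumes first element (0).
Step 3: list(it) collects remaining: [3, 6, 9, 12].
Therefore result = [3, 6, 9, 12].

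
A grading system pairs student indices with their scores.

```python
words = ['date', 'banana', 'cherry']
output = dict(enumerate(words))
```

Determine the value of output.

Step 1: enumerate pairs indices with words:
  0 -> 'date'
  1 -> 'banana'
  2 -> 'cherry'
Therefore output = {0: 'date', 1: 'banana', 2: 'cherry'}.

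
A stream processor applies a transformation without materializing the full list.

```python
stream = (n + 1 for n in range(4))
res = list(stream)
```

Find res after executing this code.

Step 1: For each n in range(4), compute n+1:
  n=0: 0+1 = 1
  n=1: 1+1 = 2
  n=2: 2+1 = 3
  n=3: 3+1 = 4
Therefore res = [1, 2, 3, 4].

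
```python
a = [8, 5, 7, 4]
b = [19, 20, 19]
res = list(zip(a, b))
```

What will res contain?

Step 1: zip stops at shortest (len(a)=4, len(b)=3):
  Index 0: (8, 19)
  Index 1: (5, 20)
  Index 2: (7, 19)
Step 2: Last element of a (4) has no pair, dropped.
Therefore res = [(8, 19), (5, 20), (7, 19)].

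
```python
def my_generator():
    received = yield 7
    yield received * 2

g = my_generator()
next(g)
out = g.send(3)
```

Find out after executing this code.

Step 1: next(g) advances to first yield, producing 7.
Step 2: send(3) resumes, received = 3.
Step 3: yield received * 2 = 3 * 2 = 6.
Therefore out = 6.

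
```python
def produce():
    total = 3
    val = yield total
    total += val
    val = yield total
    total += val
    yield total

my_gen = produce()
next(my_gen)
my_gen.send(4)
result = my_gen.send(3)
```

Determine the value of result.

Step 1: next() -> yield total=3.
Step 2: send(4) -> val=4, total = 3+4 = 7, yield 7.
Step 3: send(3) -> val=3, total = 7+3 = 10, yield 10.
Therefore result = 10.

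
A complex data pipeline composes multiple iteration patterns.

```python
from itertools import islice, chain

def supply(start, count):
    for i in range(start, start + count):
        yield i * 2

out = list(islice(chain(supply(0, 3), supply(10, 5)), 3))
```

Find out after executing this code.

Step 1: supply(0, 3) yields [0, 2, 4].
Step 2: supply(10, 5) yields [20, 22, 24, 26, 28].
Step 3: chain concatenates: [0, 2, 4, 20, 22, 24, 26, 28].
Step 4: islice takes first 3: [0, 2, 4].
Therefore out = [0, 2, 4].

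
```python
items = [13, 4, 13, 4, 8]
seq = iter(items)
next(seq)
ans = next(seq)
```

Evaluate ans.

Step 1: Create iterator over [13, 4, 13, 4, 8].
Step 2: next() consumes 13.
Step 3: next() returns 4.
Therefore ans = 4.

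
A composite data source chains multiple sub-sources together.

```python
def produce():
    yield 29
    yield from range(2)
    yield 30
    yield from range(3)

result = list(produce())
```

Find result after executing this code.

Step 1: Trace yields in order:
  yield 29
  yield 0
  yield 1
  yield 30
  yield 0
  yield 1
  yield 2
Therefore result = [29, 0, 1, 30, 0, 1, 2].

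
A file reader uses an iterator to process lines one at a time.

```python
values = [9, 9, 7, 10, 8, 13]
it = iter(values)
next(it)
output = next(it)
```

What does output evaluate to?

Step 1: Create iterator over [9, 9, 7, 10, 8, 13].
Step 2: next() consumes 9.
Step 3: next() returns 9.
Therefore output = 9.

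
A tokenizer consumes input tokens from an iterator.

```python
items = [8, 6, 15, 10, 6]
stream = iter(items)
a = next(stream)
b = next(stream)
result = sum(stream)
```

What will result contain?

Step 1: Create iterator over [8, 6, 15, 10, 6].
Step 2: a = next() = 8, b = next() = 6.
Step 3: sum() of remaining [15, 10, 6] = 31.
Therefore result = 31.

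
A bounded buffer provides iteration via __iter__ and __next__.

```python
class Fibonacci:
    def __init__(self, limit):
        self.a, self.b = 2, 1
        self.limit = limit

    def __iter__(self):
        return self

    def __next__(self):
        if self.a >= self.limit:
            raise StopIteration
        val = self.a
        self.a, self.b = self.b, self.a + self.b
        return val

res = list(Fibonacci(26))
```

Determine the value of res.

Step 1: Fibonacci-like sequence (a=2, b=1) until >= 26:
  Yield 2, then a,b = 1,3
  Yield 1, then a,b = 3,4
  Yield 3, then a,b = 4,7
  Yield 4, then a,b = 7,11
  Yield 7, then a,b = 11,18
  Yield 11, then a,b = 18,29
  Yield 18, then a,b = 29,47
Step 2: 29 >= 26, stop.
Therefore res = [2, 1, 3, 4, 7, 11, 18].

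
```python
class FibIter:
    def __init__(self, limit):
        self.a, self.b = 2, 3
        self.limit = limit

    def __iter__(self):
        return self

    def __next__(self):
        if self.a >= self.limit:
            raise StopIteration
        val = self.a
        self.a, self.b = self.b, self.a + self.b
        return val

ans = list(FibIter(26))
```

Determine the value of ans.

Step 1: Fibonacci-like sequence (a=2, b=3) until >= 26:
  Yield 2, then a,b = 3,5
  Yield 3, then a,b = 5,8
  Yield 5, then a,b = 8,13
  Yield 8, then a,b = 13,21
  Yield 13, then a,b = 21,34
  Yield 21, then a,b = 34,55
Step 2: 34 >= 26, stop.
Therefore ans = [2, 3, 5, 8, 13, 21].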